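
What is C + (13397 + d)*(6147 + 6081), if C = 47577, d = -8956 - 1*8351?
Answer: -47763903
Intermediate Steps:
d = -17307 (d = -8956 - 8351 = -17307)
C + (13397 + d)*(6147 + 6081) = 47577 + (13397 - 17307)*(6147 + 6081) = 47577 - 3910*12228 = 47577 - 47811480 = -47763903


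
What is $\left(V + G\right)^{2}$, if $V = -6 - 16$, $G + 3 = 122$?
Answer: $9409$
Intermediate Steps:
$G = 119$ ($G = -3 + 122 = 119$)
$V = -22$ ($V = -6 - 16 = -22$)
$\left(V + G\right)^{2} = \left(-22 + 119\right)^{2} = 97^{2} = 9409$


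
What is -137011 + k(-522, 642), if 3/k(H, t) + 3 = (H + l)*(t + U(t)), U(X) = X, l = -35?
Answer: -32663011368/238397 ≈ -1.3701e+5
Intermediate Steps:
k(H, t) = 3/(-3 + 2*t*(-35 + H)) (k(H, t) = 3/(-3 + (H - 35)*(t + t)) = 3/(-3 + (-35 + H)*(2*t)) = 3/(-3 + 2*t*(-35 + H)))
-137011 + k(-522, 642) = -137011 + 3/(-3 - 70*642 + 2*(-522)*642) = -137011 + 3/(-3 - 44940 - 670248) = -137011 + 3/(-715191) = -137011 + 3*(-1/715191) = -137011 - 1/238397 = -32663011368/238397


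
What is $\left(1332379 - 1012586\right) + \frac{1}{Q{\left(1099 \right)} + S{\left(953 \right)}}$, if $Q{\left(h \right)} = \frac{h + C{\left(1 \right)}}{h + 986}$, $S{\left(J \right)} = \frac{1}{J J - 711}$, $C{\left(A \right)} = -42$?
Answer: $\frac{306756122766833}{959227471} \approx 3.198 \cdot 10^{5}$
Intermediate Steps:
$S{\left(J \right)} = \frac{1}{-711 + J^{2}}$ ($S{\left(J \right)} = \frac{1}{J^{2} - 711} = \frac{1}{-711 + J^{2}}$)
$Q{\left(h \right)} = \frac{-42 + h}{986 + h}$ ($Q{\left(h \right)} = \frac{h - 42}{h + 986} = \frac{-42 + h}{986 + h}$)
$\left(1332379 - 1012586\right) + \frac{1}{Q{\left(1099 \right)} + S{\left(953 \right)}} = \left(1332379 - 1012586\right) + \frac{1}{\frac{-42 + 1099}{986 + 1099} + \frac{1}{-711 + 953^{2}}} = 319793 + \frac{1}{\frac{1}{2085} \cdot 1057 + \frac{1}{-711 + 908209}} = 319793 + \frac{1}{\frac{1}{2085} \cdot 1057 + \frac{1}{907498}} = 319793 + \frac{1}{\frac{1057}{2085} + \frac{1}{907498}} = 319793 + \frac{1}{\frac{959227471}{1892133330}} = 319793 + \frac{1892133330}{959227471} = \frac{306756122766833}{959227471}$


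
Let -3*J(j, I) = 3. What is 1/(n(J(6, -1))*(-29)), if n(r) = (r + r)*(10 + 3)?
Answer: 1/754 ≈ 0.0013263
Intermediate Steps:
J(j, I) = -1 (J(j, I) = -⅓*3 = -1)
n(r) = 26*r (n(r) = (2*r)*13 = 26*r)
1/(n(J(6, -1))*(-29)) = 1/((26*(-1))*(-29)) = 1/(-26*(-29)) = 1/754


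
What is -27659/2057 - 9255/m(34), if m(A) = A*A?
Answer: -3000667/139876 ≈ -21.452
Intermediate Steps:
m(A) = A**2
-27659/2057 - 9255/m(34) = -27659/2057 - 9255/(34**2) = -27659*1/2057 - 9255/1156 = -1627/121 - 9255*1/1156 = -1627/121 - 9255/1156 = -3000667/139876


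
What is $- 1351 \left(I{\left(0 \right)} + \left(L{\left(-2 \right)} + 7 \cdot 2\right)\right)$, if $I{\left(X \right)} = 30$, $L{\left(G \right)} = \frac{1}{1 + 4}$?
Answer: $- \frac{298571}{5} \approx -59714.0$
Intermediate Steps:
$L{\left(G \right)} = \frac{1}{5}$
$- 1351 \left(I{\left(0 \right)} + \left(L{\left(-2 \right)} + 7 \cdot 2\right)\right) = - 1351 \left(30 + \left(\frac{1}{5} + 7 \cdot 2\right)\right) = - 1351 \left(30 + \left(\frac{1}{5} + 14\right)\right) = - 1351 \left(30 + \frac{71}{5}\right) = \left(-1351\right) \frac{221}{5} = - \frac{298571}{5}$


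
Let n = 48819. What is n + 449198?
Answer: 498017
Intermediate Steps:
n + 449198 = 48819 + 449198 = 498017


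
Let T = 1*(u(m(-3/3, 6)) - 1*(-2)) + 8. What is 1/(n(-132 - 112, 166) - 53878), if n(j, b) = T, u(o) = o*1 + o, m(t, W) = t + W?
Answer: -1/53858 ≈ -1.8567e-5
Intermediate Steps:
m(t, W) = W + t
u(o) = 2*o (u(o) = o + o = 2*o)
T = 20 (T = 1*(2*(6 - 3/3) - 1*(-2)) + 8 = 1*(2*(6 - 3*1/3) + 2) + 8 = 1*(2*(6 - 1) + 2) + 8 = 1*(2*5 + 2) + 8 = 1*(10 + 2) + 8 = 1*12 + 8 = 12 + 8 = 20)
n(j, b) = 20
1/(n(-132 - 112, 166) - 53878) = 1/(20 - 53878) = 1/(-53858) = -1/53858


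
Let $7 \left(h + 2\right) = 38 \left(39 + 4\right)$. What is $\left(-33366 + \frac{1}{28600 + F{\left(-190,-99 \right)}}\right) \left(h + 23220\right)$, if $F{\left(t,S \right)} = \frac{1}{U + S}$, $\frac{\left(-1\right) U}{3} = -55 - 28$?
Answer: $- \frac{23497890835138560}{30030007} \approx -7.8248 \cdot 10^{8}$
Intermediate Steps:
$U = 249$ ($U = - 3 \left(-55 - 28\right) = \left(-3\right) \left(-83\right) = 249$)
$h = \frac{1620}{7}$ ($h = -2 + \frac{38 \left(39 + 4\right)}{7} = -2 + \frac{38 \cdot 43}{7} = -2 + \frac{1}{7} \cdot 1634 = -2 + \frac{1634}{7} = \frac{1620}{7} \approx 231.43$)
$F{\left(t,S \right)} = \frac{1}{249 + S}$
$\left(-33366 + \frac{1}{28600 + F{\left(-190,-99 \right)}}\right) \left(h + 23220\right) = \left(-33366 + \frac{1}{28600 + \frac{1}{249 - 99}}\right) \left(\frac{1620}{7} + 23220\right) = \left(-33366 + \frac{1}{28600 + \frac{1}{150}}\right) \frac{164160}{7} = \left(-33366 + \frac{1}{\frac{4290001}{150}}\right) \frac{164160}{7} = \left(-33366 + \frac{150}{4290001}\right) \frac{164160}{7} = \left(- \frac{143140173216}{4290001}\right) \frac{164160}{7} = - \frac{23497890835138560}{30030007}$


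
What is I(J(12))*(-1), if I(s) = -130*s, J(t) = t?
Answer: 1560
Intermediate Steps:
I(J(12))*(-1) = -130*12*(-1) = -1560*(-1) = 1560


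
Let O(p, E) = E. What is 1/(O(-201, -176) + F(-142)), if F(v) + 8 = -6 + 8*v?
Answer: -1/1326 ≈ -0.00075415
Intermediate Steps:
F(v) = -14 + 8*v (F(v) = -8 + (-6 + 8*v) = -14 + 8*v)
1/(O(-201, -176) + F(-142)) = 1/(-176 + (-14 + 8*(-142))) = 1/(-176 + (-14 - 1136)) = 1/(-176 - 1150) = 1/(-1326) = -1/1326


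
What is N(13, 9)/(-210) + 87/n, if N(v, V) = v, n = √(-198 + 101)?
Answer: -13/210 - 87*I*√97/97 ≈ -0.061905 - 8.8335*I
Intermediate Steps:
n = I*√97 (n = √(-97) = I*√97 ≈ 9.8489*I)
N(13, 9)/(-210) + 87/n = 13/(-210) + 87/((I*√97)) = 13*(-1/210) + 87*(-I*√97/97) = -13/210 - 87*I*√97/97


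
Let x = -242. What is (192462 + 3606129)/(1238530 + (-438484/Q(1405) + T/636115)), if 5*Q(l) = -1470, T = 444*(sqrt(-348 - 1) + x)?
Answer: 5148344815494798843602365815/1680638187504804160083310994 - 5795832420175735035*I*sqrt(349)/3361276375009608320166621988 ≈ 3.0633 - 3.2212e-8*I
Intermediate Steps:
T = -107448 + 444*I*sqrt(349) (T = 444*(sqrt(-348 - 1) - 242) = 444*(sqrt(-349) - 242) = 444*(I*sqrt(349) - 242) = 444*(-242 + I*sqrt(349)) = -107448 + 444*I*sqrt(349) ≈ -1.0745e+5 + 8294.6*I)
Q(l) = -294 (Q(l) = (1/5)*(-1470) = -294)
(192462 + 3606129)/(1238530 + (-438484/Q(1405) + T/636115)) = (192462 + 3606129)/(1238530 + (-438484/(-294) + (-107448 + 444*I*sqrt(349))/636115)) = 3798591/(1238530 + (-438484*(-1/294) + (-107448 + 444*I*sqrt(349))*(1/636115))) = 3798591/(1238530 + (219242/147 + (-107448/636115 + 444*I*sqrt(349)/636115))) = 3798591/(1238530 + (139447329974/93508905 + 444*I*sqrt(349)/636115)) = 3798591/(115953031439624/93508905 + 444*I*sqrt(349)/636115)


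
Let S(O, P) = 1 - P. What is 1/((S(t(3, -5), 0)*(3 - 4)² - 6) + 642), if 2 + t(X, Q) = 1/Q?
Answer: 1/637 ≈ 0.0015699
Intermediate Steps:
t(X, Q) = -2 + 1/Q
1/((S(t(3, -5), 0)*(3 - 4)² - 6) + 642) = 1/(((1 - 1*0)*(3 - 4)² - 6) + 642) = 1/(((1 + 0)*(-1)² - 6) + 642) = 1/((1*1 - 6) + 642) = 1/((1 - 6) + 642) = 1/(-5 + 642) = 1/637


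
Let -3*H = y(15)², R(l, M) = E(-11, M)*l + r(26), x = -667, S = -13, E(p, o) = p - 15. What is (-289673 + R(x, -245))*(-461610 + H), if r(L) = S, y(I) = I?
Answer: 125737139640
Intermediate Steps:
E(p, o) = -15 + p
r(L) = -13
R(l, M) = -13 - 26*l (R(l, M) = (-15 - 11)*l - 13 = -26*l - 13 = -13 - 26*l)
H = -75 (H = -⅓*15² = -⅓*225 = -75)
(-289673 + R(x, -245))*(-461610 + H) = (-289673 + (-13 - 26*(-667)))*(-461610 - 75) = (-289673 + (-13 + 17342))*(-461685) = (-289673 + 17329)*(-461685) = -272344*(-461685) = 125737139640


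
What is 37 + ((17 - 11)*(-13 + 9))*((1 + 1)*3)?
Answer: -107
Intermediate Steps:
37 + ((17 - 11)*(-13 + 9))*((1 + 1)*3) = 37 + (6*(-4))*(2*3) = 37 - 24*6 = 37 - 144 = -107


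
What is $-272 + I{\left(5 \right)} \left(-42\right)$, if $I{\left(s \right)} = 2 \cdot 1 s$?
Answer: $-692$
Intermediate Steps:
$I{\left(s \right)} = 2 s$
$-272 + I{\left(5 \right)} \left(-42\right) = -272 + 2 \cdot 5 \left(-42\right) = -272 + 10 \left(-42\right) = -272 - 420 = -692$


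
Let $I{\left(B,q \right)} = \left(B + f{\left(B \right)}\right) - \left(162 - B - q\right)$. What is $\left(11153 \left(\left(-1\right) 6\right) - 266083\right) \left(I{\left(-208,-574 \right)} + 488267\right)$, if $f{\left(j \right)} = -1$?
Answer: $-162209449114$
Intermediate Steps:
$I{\left(B,q \right)} = -163 + q + 2 B$ ($I{\left(B,q \right)} = \left(B - 1\right) - \left(162 - B - q\right) = \left(-1 + B\right) + \left(-162 + B + q\right) = -163 + q + 2 B$)
$\left(11153 \left(\left(-1\right) 6\right) - 266083\right) \left(I{\left(-208,-574 \right)} + 488267\right) = \left(11153 \left(\left(-1\right) 6\right) - 266083\right) \left(\left(-163 - 574 + 2 \left(-208\right)\right) + 488267\right) = \left(11153 \left(-6\right) - 266083\right) \left(\left(-163 - 574 - 416\right) + 488267\right) = \left(-66918 - 266083\right) \left(-1153 + 488267\right) = \left(-333001\right) 487114 = -162209449114$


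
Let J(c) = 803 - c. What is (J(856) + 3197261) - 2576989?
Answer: 620219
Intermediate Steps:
(J(856) + 3197261) - 2576989 = ((803 - 1*856) + 3197261) - 2576989 = ((803 - 856) + 3197261) - 2576989 = (-53 + 3197261) - 2576989 = 3197208 - 2576989 = 620219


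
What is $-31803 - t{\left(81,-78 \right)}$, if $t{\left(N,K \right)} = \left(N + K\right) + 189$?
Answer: $-31995$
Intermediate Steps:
$t{\left(N,K \right)} = 189 + K + N$ ($t{\left(N,K \right)} = \left(K + N\right) + 189 = 189 + K + N$)
$-31803 - t{\left(81,-78 \right)} = -31803 - \left(189 - 78 + 81\right) = -31803 - 192 = -31995$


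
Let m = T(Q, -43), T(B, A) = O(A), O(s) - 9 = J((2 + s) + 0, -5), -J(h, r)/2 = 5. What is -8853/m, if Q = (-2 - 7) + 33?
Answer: 8853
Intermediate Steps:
J(h, r) = -10 (J(h, r) = -2*5 = -10)
Q = 24 (Q = -9 + 33 = 24)
O(s) = -1 (O(s) = 9 - 10 = -1)
T(B, A) = -1
m = -1
-8853/m = -8853/(-1) = -8853*(-1) = 8853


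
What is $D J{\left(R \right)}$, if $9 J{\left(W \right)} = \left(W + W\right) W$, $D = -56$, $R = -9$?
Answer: $-1008$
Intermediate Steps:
$J{\left(W \right)} = \frac{2 W^{2}}{9}$ ($J{\left(W \right)} = \frac{\left(W + W\right) W}{9} = \frac{2 W W}{9} = \frac{2 W^{2}}{9}$)
$D J{\left(R \right)} = - 56 \frac{2 \left(-9\right)^{2}}{9} = - 56 \cdot \frac{2}{9} \cdot 81 = \left(-56\right) 18 = -1008$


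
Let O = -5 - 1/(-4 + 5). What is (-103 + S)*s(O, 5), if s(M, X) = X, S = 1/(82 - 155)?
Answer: -37600/73 ≈ -515.07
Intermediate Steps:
S = -1/73 (S = 1/(-73) = -1/73 ≈ -0.013699)
O = -6 (O = -5 - 1/1 = -5 - 1*1 = -5 - 1 = -6)
(-103 + S)*s(O, 5) = (-103 - 1/73)*5 = -7520/73*5 = -37600/73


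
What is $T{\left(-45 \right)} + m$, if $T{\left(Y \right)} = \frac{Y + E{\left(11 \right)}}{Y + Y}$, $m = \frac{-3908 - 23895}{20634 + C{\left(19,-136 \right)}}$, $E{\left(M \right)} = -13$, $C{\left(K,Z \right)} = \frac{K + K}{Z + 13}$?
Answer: $- \frac{80289229}{114207480} \approx -0.70301$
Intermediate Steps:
$C{\left(K,Z \right)} = \frac{2 K}{13 + Z}$
$m = - \frac{3419769}{2537944}$ ($m = \frac{-3908 - 23895}{20634 + 2 \cdot 19 \frac{1}{13 - 136}} = - \frac{27803}{20634 + 2 \cdot 19 \frac{1}{-123}} = - \frac{27803}{20634 + 2 \cdot 19 \left(- \frac{1}{123}\right)} = - \frac{27803}{20634 - \frac{38}{123}} = - \frac{27803}{\frac{2537944}{123}} = \left(-27803\right) \frac{123}{2537944} = - \frac{3419769}{2537944} \approx -1.3475$)
$T{\left(Y \right)} = \frac{-13 + Y}{2 Y}$ ($T{\left(Y \right)} = \frac{Y - 13}{Y + Y} = \frac{-13 + Y}{2 Y}$)
$T{\left(-45 \right)} + m = \frac{-13 - 45}{2 \left(-45\right)} - \frac{3419769}{2537944} = \frac{1}{2} \left(- \frac{1}{45}\right) \left(-58\right) - \frac{3419769}{2537944} = \frac{29}{45} - \frac{3419769}{2537944} = - \frac{80289229}{114207480}$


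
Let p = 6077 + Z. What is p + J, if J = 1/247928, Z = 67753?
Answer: 18304524241/247928 ≈ 73830.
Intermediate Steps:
p = 73830 (p = 6077 + 67753 = 73830)
J = 1/247928 ≈ 4.0334e-6
p + J = 73830 + 1/247928 = 18304524241/247928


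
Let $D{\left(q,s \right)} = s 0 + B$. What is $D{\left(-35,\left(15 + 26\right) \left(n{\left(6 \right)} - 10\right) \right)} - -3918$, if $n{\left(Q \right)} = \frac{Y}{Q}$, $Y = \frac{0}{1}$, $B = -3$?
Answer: $3915$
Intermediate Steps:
$Y = 0$ ($Y = 0 \cdot 1 = 0$)
$n{\left(Q \right)} = 0$ ($n{\left(Q \right)} = \frac{0}{Q} = 0$)
$D{\left(q,s \right)} = -3$ ($D{\left(q,s \right)} = s 0 - 3 = 0 - 3 = -3$)
$D{\left(-35,\left(15 + 26\right) \left(n{\left(6 \right)} - 10\right) \right)} - -3918 = -3 - -3918 = -3 + 3918 = 3915$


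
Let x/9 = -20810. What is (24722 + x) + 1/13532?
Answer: -2199870175/13532 ≈ -1.6257e+5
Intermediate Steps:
x = -187290 (x = 9*(-20810) = -187290)
(24722 + x) + 1/13532 = (24722 - 187290) + 1/13532 = -162568 + 1/13532 = -2199870175/13532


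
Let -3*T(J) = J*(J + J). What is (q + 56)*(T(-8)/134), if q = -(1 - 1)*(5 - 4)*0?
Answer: -3584/201 ≈ -17.831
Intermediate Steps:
T(J) = -2*J²/3 (T(J) = -J*(J + J)/3 = -J*2*J/3 = -2*J²/3)
q = 0 (q = -0*0 = -1*0*0 = 0*0 = 0)
(q + 56)*(T(-8)/134) = (0 + 56)*(-⅔*(-8)²/134) = 56*(-⅔*64*(1/134)) = 56*(-128/3*1/134) = 56*(-64/201) = -3584/201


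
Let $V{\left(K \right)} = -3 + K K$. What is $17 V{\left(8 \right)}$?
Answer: $1037$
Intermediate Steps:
$V{\left(K \right)} = -3 + K^{2}$
$17 V{\left(8 \right)} = 17 \left(-3 + 8^{2}\right) = 17 \left(-3 + 64\right) = 17 \cdot 61 = 1037$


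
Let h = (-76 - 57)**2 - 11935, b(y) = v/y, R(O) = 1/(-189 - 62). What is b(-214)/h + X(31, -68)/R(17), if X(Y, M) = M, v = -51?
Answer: 7005594753/410452 ≈ 17068.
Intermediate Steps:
R(O) = -1/251 (R(O) = 1/(-251) = -1/251)
b(y) = -51/y
h = 5754 (h = (-133)**2 - 11935 = 17689 - 11935 = 5754)
b(-214)/h + X(31, -68)/R(17) = -51/(-214)/5754 - 68/(-1/251) = -51*(-1/214)*(1/5754) - 68*(-251) = (51/214)*(1/5754) + 17068 = 17/410452 + 17068 = 7005594753/410452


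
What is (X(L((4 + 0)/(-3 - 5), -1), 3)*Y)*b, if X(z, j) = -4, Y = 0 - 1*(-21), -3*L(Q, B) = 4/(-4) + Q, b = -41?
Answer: 3444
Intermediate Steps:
L(Q, B) = ⅓ - Q/3 (L(Q, B) = -(4/(-4) + Q)/3 = -(4*(-¼) + Q)/3 = -(-1 + Q)/3 = ⅓ - Q/3)
Y = 21 (Y = 0 + 21 = 21)
(X(L((4 + 0)/(-3 - 5), -1), 3)*Y)*b = -4*21*(-41) = -84*(-41) = 3444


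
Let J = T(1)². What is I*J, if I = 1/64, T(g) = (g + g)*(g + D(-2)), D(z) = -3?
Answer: ¼ ≈ 0.25000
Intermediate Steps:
T(g) = 2*g*(-3 + g) (T(g) = (g + g)*(g - 3) = (2*g)*(-3 + g) = 2*g*(-3 + g))
I = 1/64 (I = 1*(1/64) = 1/64 ≈ 0.015625)
J = 16 (J = (2*1*(-3 + 1))² = (2*1*(-2))² = (-4)² = 16)
I*J = (1/64)*16 = ¼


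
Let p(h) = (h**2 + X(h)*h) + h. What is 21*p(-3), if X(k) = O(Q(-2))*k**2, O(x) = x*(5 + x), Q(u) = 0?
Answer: 126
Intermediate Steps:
X(k) = 0 (X(k) = (0*(5 + 0))*k**2 = (0*5)*k**2 = 0*k**2 = 0)
p(h) = h + h**2 (p(h) = (h**2 + 0*h) + h = (h**2 + 0) + h = h**2 + h = h + h**2)
21*p(-3) = 21*(-3*(1 - 3)) = 21*(-3*(-2)) = 21*6 = 126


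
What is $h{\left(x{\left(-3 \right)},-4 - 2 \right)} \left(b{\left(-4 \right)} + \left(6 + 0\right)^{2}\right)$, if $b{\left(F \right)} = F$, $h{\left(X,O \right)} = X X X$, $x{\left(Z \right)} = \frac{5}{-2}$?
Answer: $-500$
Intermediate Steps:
$x{\left(Z \right)} = - \frac{5}{2}$ ($x{\left(Z \right)} = 5 \left(- \frac{1}{2}\right) = - \frac{5}{2}$)
$h{\left(X,O \right)} = X^{3}$ ($h{\left(X,O \right)} = X^{2} X = X^{3}$)
$h{\left(x{\left(-3 \right)},-4 - 2 \right)} \left(b{\left(-4 \right)} + \left(6 + 0\right)^{2}\right) = \left(- \frac{5}{2}\right)^{3} \left(-4 + \left(6 + 0\right)^{2}\right) = - \frac{125 \left(-4 + 6^{2}\right)}{8} = - \frac{125 \left(-4 + 36\right)}{8} = \left(- \frac{125}{8}\right) 32 = -500$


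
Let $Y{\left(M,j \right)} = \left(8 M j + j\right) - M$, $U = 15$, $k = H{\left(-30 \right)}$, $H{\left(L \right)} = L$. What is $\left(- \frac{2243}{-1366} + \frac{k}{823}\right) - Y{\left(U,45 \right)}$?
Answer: $- \frac{6102698731}{1124218} \approx -5428.4$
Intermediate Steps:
$k = -30$
$Y{\left(M,j \right)} = j - M + 8 M j$ ($Y{\left(M,j \right)} = \left(8 M j + j\right) - M = \left(j + 8 M j\right) - M = j - M + 8 M j$)
$\left(- \frac{2243}{-1366} + \frac{k}{823}\right) - Y{\left(U,45 \right)} = \left(- \frac{2243}{-1366} - \frac{30}{823}\right) - \left(45 - 15 + 8 \cdot 15 \cdot 45\right) = \left(\left(-2243\right) \left(- \frac{1}{1366}\right) - \frac{30}{823}\right) - \left(45 - 15 + 5400\right) = \left(\frac{2243}{1366} - \frac{30}{823}\right) - 5430 = \frac{1805009}{1124218} - 5430 = - \frac{6102698731}{1124218}$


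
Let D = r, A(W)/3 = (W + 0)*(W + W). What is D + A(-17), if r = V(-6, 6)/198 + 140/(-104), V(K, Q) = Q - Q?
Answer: 45049/26 ≈ 1732.7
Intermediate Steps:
V(K, Q) = 0
r = -35/26 (r = 0/198 + 140/(-104) = 0*(1/198) + 140*(-1/104) = 0 - 35/26 = -35/26 ≈ -1.3462)
A(W) = 6*W**2 (A(W) = 3*((W + 0)*(W + W)) = 3*(W*(2*W)) = 3*(2*W**2) = 6*W**2)
D = -35/26 ≈ -1.3462
D + A(-17) = -35/26 + 6*(-17)**2 = -35/26 + 6*289 = -35/26 + 1734 = 45049/26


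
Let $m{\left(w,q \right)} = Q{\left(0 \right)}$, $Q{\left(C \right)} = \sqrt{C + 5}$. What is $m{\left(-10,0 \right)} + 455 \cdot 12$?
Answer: $5460 + \sqrt{5} \approx 5462.2$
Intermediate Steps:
$Q{\left(C \right)} = \sqrt{5 + C}$
$m{\left(w,q \right)} = \sqrt{5}$ ($m{\left(w,q \right)} = \sqrt{5 + 0} = \sqrt{5}$)
$m{\left(-10,0 \right)} + 455 \cdot 12 = \sqrt{5} + 455 \cdot 12 = \sqrt{5} + 5460 = 5460 + \sqrt{5}$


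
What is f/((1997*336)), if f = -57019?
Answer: -57019/670992 ≈ -0.084977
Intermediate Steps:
f/((1997*336)) = -57019/(1997*336) = -57019/670992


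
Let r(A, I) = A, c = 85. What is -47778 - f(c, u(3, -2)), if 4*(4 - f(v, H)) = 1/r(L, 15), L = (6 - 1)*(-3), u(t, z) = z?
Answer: -2866921/60 ≈ -47782.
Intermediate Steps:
L = -15 (L = 5*(-3) = -15)
f(v, H) = 241/60 (f(v, H) = 4 - ¼/(-15) = 4 - ¼*(-1/15) = 4 + 1/60 = 241/60)
-47778 - f(c, u(3, -2)) = -47778 - 1*241/60 = -47778 - 241/60 = -2866921/60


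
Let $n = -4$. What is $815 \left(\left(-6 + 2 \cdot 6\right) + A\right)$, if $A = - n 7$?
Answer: $27710$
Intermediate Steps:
$A = 28$ ($A = - \left(-4\right) 7 = \left(-1\right) \left(-28\right) = 28$)
$815 \left(\left(-6 + 2 \cdot 6\right) + A\right) = 815 \left(\left(-6 + 2 \cdot 6\right) + 28\right) = 815 \left(\left(-6 + 12\right) + 28\right) = 815 \left(6 + 28\right) = 815 \cdot 34 = 27710$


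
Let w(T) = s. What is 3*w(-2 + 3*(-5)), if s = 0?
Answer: 0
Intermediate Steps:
w(T) = 0
3*w(-2 + 3*(-5)) = 3*0 = 0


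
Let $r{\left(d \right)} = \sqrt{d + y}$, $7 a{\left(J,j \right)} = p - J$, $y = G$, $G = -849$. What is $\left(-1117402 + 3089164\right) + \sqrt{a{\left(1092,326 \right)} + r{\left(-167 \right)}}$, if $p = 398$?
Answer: $1971762 + \frac{\sqrt{-4858 + 98 i \sqrt{254}}}{7} \approx 1.9718 \cdot 10^{6} + 10.082 i$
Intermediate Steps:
$y = -849$
$a{\left(J,j \right)} = \frac{398}{7} - \frac{J}{7}$ ($a{\left(J,j \right)} = \frac{398 - J}{7} = \frac{398}{7} - \frac{J}{7}$)
$r{\left(d \right)} = \sqrt{-849 + d}$ ($r{\left(d \right)} = \sqrt{d - 849} = \sqrt{-849 + d}$)
$\left(-1117402 + 3089164\right) + \sqrt{a{\left(1092,326 \right)} + r{\left(-167 \right)}} = \left(-1117402 + 3089164\right) + \sqrt{\left(\frac{398}{7} - 156\right) + \sqrt{-849 - 167}} = 1971762 + \sqrt{\left(\frac{398}{7} - 156\right) + \sqrt{-1016}} = 1971762 + \sqrt{- \frac{694}{7} + 2 i \sqrt{254}}$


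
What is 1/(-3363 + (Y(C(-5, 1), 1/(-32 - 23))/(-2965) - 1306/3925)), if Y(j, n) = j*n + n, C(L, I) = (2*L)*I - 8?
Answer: -25602775/86110654032 ≈ -0.00029732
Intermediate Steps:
C(L, I) = -8 + 2*I*L (C(L, I) = 2*I*L - 8 = -8 + 2*I*L)
Y(j, n) = n + j*n
1/(-3363 + (Y(C(-5, 1), 1/(-32 - 23))/(-2965) - 1306/3925)) = 1/(-3363 + (((1 + (-8 + 2*1*(-5)))/(-32 - 23))/(-2965) - 1306/3925)) = 1/(-3363 + (((1 + (-8 - 10))/(-55))*(-1/2965) - 1306*1/3925)) = 1/(-3363 + (-(1 - 18)/55*(-1/2965) - 1306/3925)) = 1/(-3363 + (-1/55*(-17)*(-1/2965) - 1306/3925)) = 1/(-3363 + ((17/55)*(-1/2965) - 1306/3925)) = 1/(-3363 + (-17/163075 - 1306/3925)) = 1/(-3363 - 8521707/25602775) = 1/(-86110654032/25602775) = -25602775/86110654032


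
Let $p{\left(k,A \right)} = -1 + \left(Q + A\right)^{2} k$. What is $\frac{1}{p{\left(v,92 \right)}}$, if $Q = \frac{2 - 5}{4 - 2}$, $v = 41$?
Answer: $\frac{4}{1343197} \approx 2.978 \cdot 10^{-6}$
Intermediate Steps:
$Q = - \frac{3}{2} \approx -1.5$
$p{\left(k,A \right)} = -1 + k \left(- \frac{3}{2} + A\right)^{2}$ ($p{\left(k,A \right)} = -1 + \left(- \frac{3}{2} + A\right)^{2} k = -1 + k \left(- \frac{3}{2} + A\right)^{2}$)
$\frac{1}{p{\left(v,92 \right)}} = \frac{1}{-1 + \frac{1}{4} \cdot 41 \left(-3 + 2 \cdot 92\right)^{2}} = \frac{1}{-1 + \frac{1}{4} \cdot 41 \left(-3 + 184\right)^{2}} = \frac{1}{-1 + \frac{1}{4} \cdot 41 \cdot 181^{2}} = \frac{1}{-1 + \frac{1}{4} \cdot 41 \cdot 32761} = \frac{1}{-1 + \frac{1343201}{4}} = \frac{1}{\frac{1343197}{4}} = \frac{4}{1343197}$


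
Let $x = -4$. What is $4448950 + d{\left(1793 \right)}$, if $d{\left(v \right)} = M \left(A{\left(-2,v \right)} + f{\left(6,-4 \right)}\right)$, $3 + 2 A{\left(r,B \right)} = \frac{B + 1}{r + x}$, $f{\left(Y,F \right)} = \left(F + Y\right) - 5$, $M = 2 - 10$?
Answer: $4450182$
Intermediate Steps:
$M = -8$ ($M = 2 - 10 = -8$)
$f{\left(Y,F \right)} = -5 + F + Y$
$A{\left(r,B \right)} = - \frac{3}{2} + \frac{1 + B}{2 \left(-4 + r\right)}$ ($A{\left(r,B \right)} = - \frac{3}{2} + \frac{\left(B + 1\right) \frac{1}{r - 4}}{2} = - \frac{3}{2} + \frac{\left(1 + B\right) \frac{1}{-4 + r}}{2} = - \frac{3}{2} + \frac{\frac{1}{-4 + r} \left(1 + B\right)}{2} = - \frac{3}{2} + \frac{1 + B}{2 \left(-4 + r\right)}$)
$d{\left(v \right)} = \frac{110}{3} + \frac{2 v}{3}$ ($d{\left(v \right)} = - 8 \left(\frac{13 + v - -6}{2 \left(-4 - 2\right)} - 3\right) = - 8 \left(\frac{13 + v + 6}{2 \left(-6\right)} - 3\right) = - 8 \left(\frac{1}{2} \left(- \frac{1}{6}\right) \left(19 + v\right) - 3\right) = - 8 \left(\left(- \frac{19}{12} - \frac{v}{12}\right) - 3\right) = - 8 \left(- \frac{55}{12} - \frac{v}{12}\right) = \frac{110}{3} + \frac{2 v}{3}$)
$4448950 + d{\left(1793 \right)} = 4448950 + \left(\frac{110}{3} + \frac{2}{3} \cdot 1793\right) = 4448950 + \left(\frac{110}{3} + \frac{3586}{3}\right) = 4448950 + 1232 = 4450182$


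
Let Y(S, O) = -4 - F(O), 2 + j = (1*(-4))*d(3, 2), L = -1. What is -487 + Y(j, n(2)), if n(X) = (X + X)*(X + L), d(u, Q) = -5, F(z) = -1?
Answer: -490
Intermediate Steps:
n(X) = 2*X*(-1 + X) (n(X) = (X + X)*(X - 1) = (2*X)*(-1 + X) = 2*X*(-1 + X))
j = 18 (j = -2 + (1*(-4))*(-5) = -2 - 4*(-5) = -2 + 20 = 18)
Y(S, O) = -3 (Y(S, O) = -4 - 1*(-1) = -4 + 1 = -3)
-487 + Y(j, n(2)) = -487 - 3 = -490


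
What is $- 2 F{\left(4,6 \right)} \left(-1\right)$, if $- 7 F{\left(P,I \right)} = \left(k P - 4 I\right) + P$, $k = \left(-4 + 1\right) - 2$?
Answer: $\frac{80}{7} \approx 11.429$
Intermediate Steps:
$k = -5$ ($k = -3 - 2 = -5$)
$F{\left(P,I \right)} = \frac{4 I}{7} + \frac{4 P}{7}$ ($F{\left(P,I \right)} = - \frac{\left(- 5 P - 4 I\right) + P}{7} = - \frac{- 4 I - 4 P}{7} = \frac{4 I}{7} + \frac{4 P}{7}$)
$- 2 F{\left(4,6 \right)} \left(-1\right) = - 2 \left(\frac{4}{7} \cdot 6 + \frac{4}{7} \cdot 4\right) \left(-1\right) = - 2 \left(\frac{24}{7} + \frac{16}{7}\right) \left(-1\right) = \left(-2\right) \frac{40}{7} \left(-1\right) = \left(- \frac{80}{7}\right) \left(-1\right) = \frac{80}{7}$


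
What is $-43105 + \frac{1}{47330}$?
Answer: $- \frac{2040159649}{47330} \approx -43105.0$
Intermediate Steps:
$-43105 + \frac{1}{47330} = - \frac{2040159649}{47330}$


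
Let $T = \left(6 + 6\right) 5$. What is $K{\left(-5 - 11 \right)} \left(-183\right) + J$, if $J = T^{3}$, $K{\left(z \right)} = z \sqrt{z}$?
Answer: $216000 + 11712 i \approx 2.16 \cdot 10^{5} + 11712.0 i$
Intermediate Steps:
$T = 60$ ($T = 12 \cdot 5 = 60$)
$K{\left(z \right)} = z^{\frac{3}{2}}$
$J = 216000$ ($J = 60^{3} = 216000$)
$K{\left(-5 - 11 \right)} \left(-183\right) + J = \left(-5 - 11\right)^{\frac{3}{2}} \left(-183\right) + 216000 = \left(-16\right)^{\frac{3}{2}} \left(-183\right) + 216000 = - 64 i \left(-183\right) + 216000 = 11712 i + 216000 = 216000 + 11712 i$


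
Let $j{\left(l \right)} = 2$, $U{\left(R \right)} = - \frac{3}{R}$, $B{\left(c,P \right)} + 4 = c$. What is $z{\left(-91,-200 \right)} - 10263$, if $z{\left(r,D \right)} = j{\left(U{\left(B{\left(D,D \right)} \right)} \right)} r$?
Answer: $-10445$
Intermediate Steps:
$B{\left(c,P \right)} = -4 + c$
$z{\left(r,D \right)} = 2 r$
$z{\left(-91,-200 \right)} - 10263 = 2 \left(-91\right) - 10263 = -182 - 10263 = -10445$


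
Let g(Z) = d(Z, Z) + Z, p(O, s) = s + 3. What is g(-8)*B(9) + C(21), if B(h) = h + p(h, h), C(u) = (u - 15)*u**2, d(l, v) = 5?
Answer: 2583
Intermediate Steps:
p(O, s) = 3 + s
C(u) = u**2*(-15 + u) (C(u) = (-15 + u)*u**2 = u**2*(-15 + u))
g(Z) = 5 + Z
B(h) = 3 + 2*h (B(h) = h + (3 + h) = 3 + 2*h)
g(-8)*B(9) + C(21) = (5 - 8)*(3 + 2*9) + 21**2*(-15 + 21) = -3*(3 + 18) + 441*6 = -3*21 + 2646 = -63 + 2646 = 2583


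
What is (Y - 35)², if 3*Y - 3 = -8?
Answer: 12100/9 ≈ 1344.4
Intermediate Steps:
Y = -5/3 (Y = 1 + (⅓)*(-8) = 1 - 8/3 = -5/3 ≈ -1.6667)
(Y - 35)² = (-5/3 - 35)² = (-110/3)² = 12100/9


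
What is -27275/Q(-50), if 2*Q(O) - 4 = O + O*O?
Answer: -27275/1227 ≈ -22.229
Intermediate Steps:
Q(O) = 2 + O/2 + O²/2 (Q(O) = 2 + (O + O*O)/2 = 2 + (O + O²)/2 = 2 + (O/2 + O²/2) = 2 + O/2 + O²/2)
-27275/Q(-50) = -27275/(2 + (½)*(-50) + (½)*(-50)²) = -27275/(2 - 25 + (½)*2500) = -27275/(2 - 25 + 1250) = -27275/1227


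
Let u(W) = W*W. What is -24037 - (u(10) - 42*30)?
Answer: -22877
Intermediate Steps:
u(W) = W**2
-24037 - (u(10) - 42*30) = -24037 - (10**2 - 42*30) = -24037 - (100 - 1260) = -24037 - 1*(-1160) = -24037 + 1160 = -22877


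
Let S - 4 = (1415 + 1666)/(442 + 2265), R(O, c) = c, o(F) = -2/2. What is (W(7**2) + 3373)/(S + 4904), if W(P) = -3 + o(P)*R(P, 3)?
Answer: 9114469/13289037 ≈ 0.68586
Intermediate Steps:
o(F) = -1 (o(F) = -2*1/2 = -1)
S = 13909/2707 (S = 4 + (1415 + 1666)/(442 + 2265) = 4 + 3081/2707 = 13909/2707 ≈ 5.1382)
W(P) = -6 (W(P) = -3 - 1*3 = -3 - 3 = -6)
(W(7**2) + 3373)/(S + 4904) = (-6 + 3373)/(13909/2707 + 4904) = 3367/(13289037/2707) = 3367*(2707/13289037) = 9114469/13289037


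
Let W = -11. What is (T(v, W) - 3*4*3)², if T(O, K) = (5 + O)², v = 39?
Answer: 3610000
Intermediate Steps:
(T(v, W) - 3*4*3)² = ((5 + 39)² - 3*4*3)² = (44² - 12*3)² = (1936 - 36)² = 1900² = 3610000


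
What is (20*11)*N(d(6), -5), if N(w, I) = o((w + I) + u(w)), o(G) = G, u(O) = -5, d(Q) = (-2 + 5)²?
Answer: -220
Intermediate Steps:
d(Q) = 9 (d(Q) = 3² = 9)
N(w, I) = -5 + I + w (N(w, I) = (w + I) - 5 = (I + w) - 5 = -5 + I + w)
(20*11)*N(d(6), -5) = (20*11)*(-5 - 5 + 9) = 220*(-1) = -220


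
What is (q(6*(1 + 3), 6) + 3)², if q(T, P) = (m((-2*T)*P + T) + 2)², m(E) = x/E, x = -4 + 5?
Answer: 236990791489/4857532416 ≈ 48.788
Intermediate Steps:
x = 1
m(E) = 1/E
q(T, P) = (2 + 1/(T - 2*P*T))² (q(T, P) = (1/((-2*T)*P + T) + 2)² = (1/(-2*P*T + T) + 2)² = (1/(T - 2*P*T) + 2)² = (2 + 1/(T - 2*P*T))²)
(q(6*(1 + 3), 6) + 3)² = ((2 - 1/((6*(1 + 3))*(-1 + 2*6)))² + 3)² = ((2 - 1/((6*4)*(-1 + 12)))² + 3)² = ((2 - 1/(24*11))² + 3)² = ((2 - 1*1/24*1/11)² + 3)² = ((2 - 1/264)² + 3)² = ((527/264)² + 3)² = (277729/69696 + 3)² = (486817/69696)² = 236990791489/4857532416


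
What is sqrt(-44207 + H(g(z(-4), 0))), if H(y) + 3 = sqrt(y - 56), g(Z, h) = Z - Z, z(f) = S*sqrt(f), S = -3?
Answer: sqrt(-44210 + 2*I*sqrt(14)) ≈ 0.018 + 210.26*I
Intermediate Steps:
z(f) = -3*sqrt(f)
g(Z, h) = 0
H(y) = -3 + sqrt(-56 + y) (H(y) = -3 + sqrt(y - 56) = -3 + sqrt(-56 + y))
sqrt(-44207 + H(g(z(-4), 0))) = sqrt(-44207 + (-3 + sqrt(-56 + 0))) = sqrt(-44207 + (-3 + sqrt(-56))) = sqrt(-44207 + (-3 + 2*I*sqrt(14))) = sqrt(-44210 + 2*I*sqrt(14))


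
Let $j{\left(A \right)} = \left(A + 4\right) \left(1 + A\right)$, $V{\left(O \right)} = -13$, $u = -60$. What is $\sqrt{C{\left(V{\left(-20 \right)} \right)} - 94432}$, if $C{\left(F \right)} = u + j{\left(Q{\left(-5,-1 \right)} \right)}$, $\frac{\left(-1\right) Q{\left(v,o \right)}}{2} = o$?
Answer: $i \sqrt{94474} \approx 307.37 i$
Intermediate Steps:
$Q{\left(v,o \right)} = - 2 o$
$j{\left(A \right)} = \left(1 + A\right) \left(4 + A\right)$ ($j{\left(A \right)} = \left(4 + A\right) \left(1 + A\right) = \left(1 + A\right) \left(4 + A\right)$)
$C{\left(F \right)} = -42$ ($C{\left(F \right)} = -60 + \left(4 + \left(\left(-2\right) \left(-1\right)\right)^{2} + 5 \left(\left(-2\right) \left(-1\right)\right)\right) = -60 + \left(4 + 2^{2} + 5 \cdot 2\right) = -60 + \left(4 + 4 + 10\right) = -60 + 18 = -42$)
$\sqrt{C{\left(V{\left(-20 \right)} \right)} - 94432} = \sqrt{-42 - 94432} = \sqrt{-94474} = i \sqrt{94474}$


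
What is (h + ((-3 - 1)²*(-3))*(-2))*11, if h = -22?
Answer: 814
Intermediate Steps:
(h + ((-3 - 1)²*(-3))*(-2))*11 = (-22 + ((-3 - 1)²*(-3))*(-2))*11 = (-22 + ((-4)²*(-3))*(-2))*11 = (-22 + (16*(-3))*(-2))*11 = (-22 - 48*(-2))*11 = (-22 + 96)*11 = 74*11 = 814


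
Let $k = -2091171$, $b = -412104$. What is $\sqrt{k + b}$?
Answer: $5 i \sqrt{100131} \approx 1582.2 i$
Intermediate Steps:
$\sqrt{k + b} = \sqrt{-2091171 - 412104} = \sqrt{-2503275} = 5 i \sqrt{100131}$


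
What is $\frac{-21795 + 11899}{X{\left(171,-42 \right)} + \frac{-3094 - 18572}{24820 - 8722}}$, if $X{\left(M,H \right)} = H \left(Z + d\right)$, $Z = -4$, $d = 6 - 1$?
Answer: $\frac{26550968}{116297} \approx 228.3$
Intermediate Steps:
$d = 5$ ($d = 6 - 1 = 5$)
$X{\left(M,H \right)} = H$ ($X{\left(M,H \right)} = H \left(-4 + 5\right) = H 1 = H$)
$\frac{-21795 + 11899}{X{\left(171,-42 \right)} + \frac{-3094 - 18572}{24820 - 8722}} = \frac{-21795 + 11899}{-42 + \frac{-3094 - 18572}{24820 - 8722}} = - \frac{9896}{-42 - \frac{21666}{16098}} = - \frac{9896}{-42 - \frac{3611}{2683}} = - \frac{9896}{- \frac{116297}{2683}} = \left(-9896\right) \left(- \frac{2683}{116297}\right) = \frac{26550968}{116297}$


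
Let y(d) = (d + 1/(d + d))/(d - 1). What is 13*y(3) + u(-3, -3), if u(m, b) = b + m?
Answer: 175/12 ≈ 14.583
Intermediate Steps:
y(d) = (d + 1/(2*d))/(-1 + d)
13*y(3) + u(-3, -3) = 13*((1/2 + 3**2)/(3*(-1 + 3))) + (-3 - 3) = 13*((1/3)*(1/2 + 9)/2) - 6 = 13*((1/3)*(1/2)*(19/2)) - 6 = 13*(19/12) - 6 = 247/12 - 6 = 175/12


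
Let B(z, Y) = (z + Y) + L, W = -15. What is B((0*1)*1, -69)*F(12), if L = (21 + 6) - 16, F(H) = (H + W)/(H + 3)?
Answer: 58/5 ≈ 11.600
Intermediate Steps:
F(H) = (-15 + H)/(3 + H) (F(H) = (H - 15)/(H + 3) = (-15 + H)/(3 + H))
L = 11 (L = 27 - 16 = 11)
B(z, Y) = 11 + Y + z (B(z, Y) = (z + Y) + 11 = (Y + z) + 11 = 11 + Y + z)
B((0*1)*1, -69)*F(12) = (11 - 69 + (0*1)*1)*((-15 + 12)/(3 + 12)) = (11 - 69 + 0*1)*(-3/15) = (11 - 69 + 0)*((1/15)*(-3)) = -58*(-⅕) = 58/5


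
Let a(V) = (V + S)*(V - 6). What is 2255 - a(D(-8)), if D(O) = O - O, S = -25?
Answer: 2105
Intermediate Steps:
D(O) = 0
a(V) = (-25 + V)*(-6 + V) (a(V) = (V - 25)*(V - 6) = (-25 + V)*(-6 + V))
2255 - a(D(-8)) = 2255 - (150 + 0**2 - 31*0) = 2255 - (150 + 0 + 0) = 2255 - 1*150 = 2255 - 150 = 2105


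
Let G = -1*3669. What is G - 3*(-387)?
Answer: -2508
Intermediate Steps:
G = -3669
G - 3*(-387) = -3669 - 3*(-387) = -3669 - 1*(-1161) = -3669 + 1161 = -2508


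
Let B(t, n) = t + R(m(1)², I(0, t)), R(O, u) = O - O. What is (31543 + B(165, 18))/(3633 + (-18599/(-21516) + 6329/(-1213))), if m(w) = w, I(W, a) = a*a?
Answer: 827544174864/94703718587 ≈ 8.7383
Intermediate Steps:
I(W, a) = a²
R(O, u) = 0
B(t, n) = t (B(t, n) = t + 0 = t)
(31543 + B(165, 18))/(3633 + (-18599/(-21516) + 6329/(-1213))) = (31543 + 165)/(3633 + (-18599/(-21516) + 6329/(-1213))) = 31708/(3633 + (-18599*(-1/21516) + 6329*(-1/1213))) = 31708/(3633 + (18599/21516 - 6329/1213)) = 31708/(3633 - 113614177/26098908) = 31708/(94703718587/26098908) = 31708*(26098908/94703718587) = 827544174864/94703718587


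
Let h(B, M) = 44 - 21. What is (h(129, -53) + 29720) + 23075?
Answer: 52818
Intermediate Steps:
h(B, M) = 23
(h(129, -53) + 29720) + 23075 = (23 + 29720) + 23075 = 29743 + 23075 = 52818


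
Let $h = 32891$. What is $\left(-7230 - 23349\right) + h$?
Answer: $2312$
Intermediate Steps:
$\left(-7230 - 23349\right) + h = \left(-7230 - 23349\right) + 32891 = -30579 + 32891 = 2312$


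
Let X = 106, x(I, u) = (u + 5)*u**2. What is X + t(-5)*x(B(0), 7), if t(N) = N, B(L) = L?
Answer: -2834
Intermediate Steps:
x(I, u) = u**2*(5 + u) (x(I, u) = (5 + u)*u**2 = u**2*(5 + u))
X + t(-5)*x(B(0), 7) = 106 - 5*7**2*(5 + 7) = 106 - 245*12 = 106 - 5*588 = 106 - 2940 = -2834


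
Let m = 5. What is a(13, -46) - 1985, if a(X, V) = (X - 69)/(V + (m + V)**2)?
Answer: -3245531/1635 ≈ -1985.0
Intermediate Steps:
a(X, V) = (-69 + X)/(V + (5 + V)**2) (a(X, V) = (X - 69)/(V + (5 + V)**2) = (-69 + X)/(V + (5 + V)**2))
a(13, -46) - 1985 = (-69 + 13)/(-46 + (5 - 46)**2) - 1985 = -56/(-46 + (-41)**2) - 1985 = -56/(-46 + 1681) - 1985 = -56/1635 - 1985 = -3245531/1635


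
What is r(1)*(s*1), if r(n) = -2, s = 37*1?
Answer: -74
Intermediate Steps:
s = 37
r(1)*(s*1) = -74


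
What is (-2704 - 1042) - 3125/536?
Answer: -2010981/536 ≈ -3751.8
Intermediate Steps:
(-2704 - 1042) - 3125/536 = -3746 - 3125*1/536 = -3746 - 3125/536 = -2010981/536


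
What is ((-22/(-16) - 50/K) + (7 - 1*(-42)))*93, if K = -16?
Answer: 9951/2 ≈ 4975.5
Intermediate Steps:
((-22/(-16) - 50/K) + (7 - 1*(-42)))*93 = ((-22/(-16) - 50/(-16)) + (7 - 1*(-42)))*93 = ((-22*(-1/16) - 50*(-1/16)) + (7 + 42))*93 = ((11/8 + 25/8) + 49)*93 = (9/2 + 49)*93 = (107/2)*93 = 9951/2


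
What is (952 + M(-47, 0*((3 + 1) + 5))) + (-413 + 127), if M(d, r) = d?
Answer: 619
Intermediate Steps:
(952 + M(-47, 0*((3 + 1) + 5))) + (-413 + 127) = (952 - 47) + (-413 + 127) = 905 - 286 = 619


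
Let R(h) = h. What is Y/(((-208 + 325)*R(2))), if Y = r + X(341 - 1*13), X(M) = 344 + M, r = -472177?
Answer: -471505/234 ≈ -2015.0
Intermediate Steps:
Y = -471505 (Y = -472177 + (344 + (341 - 1*13)) = -472177 + (344 + (341 - 13)) = -472177 + (344 + 328) = -472177 + 672 = -471505)
Y/(((-208 + 325)*R(2))) = -471505*1/(2*(-208 + 325)) = -471505/(117*2) = -471505/234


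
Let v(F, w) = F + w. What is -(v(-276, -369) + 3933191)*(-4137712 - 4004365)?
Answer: 32019092338042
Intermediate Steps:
-(v(-276, -369) + 3933191)*(-4137712 - 4004365) = -((-276 - 369) + 3933191)*(-4137712 - 4004365) = -(-645 + 3933191)*(-8142077) = -3932546*(-8142077) = -1*(-32019092338042) = 32019092338042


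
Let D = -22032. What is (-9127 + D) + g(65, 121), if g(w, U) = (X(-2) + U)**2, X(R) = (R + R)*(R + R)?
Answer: -12390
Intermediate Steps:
X(R) = 4*R**2 (X(R) = (2*R)*(2*R) = 4*R**2)
g(w, U) = (16 + U)**2 (g(w, U) = (4*(-2)**2 + U)**2 = (4*4 + U)**2 = (16 + U)**2)
(-9127 + D) + g(65, 121) = (-9127 - 22032) + (16 + 121)**2 = -31159 + 137**2 = -31159 + 18769 = -12390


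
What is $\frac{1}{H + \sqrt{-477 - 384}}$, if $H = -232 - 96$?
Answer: $- \frac{8}{2645} - \frac{i \sqrt{861}}{108445} \approx -0.0030246 - 0.00027058 i$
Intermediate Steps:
$H = -328$ ($H = -232 - 96 = -328$)
$\frac{1}{H + \sqrt{-477 - 384}} = \frac{1}{-328 + \sqrt{-477 - 384}} = \frac{1}{-328 + \sqrt{-861}} = \frac{1}{-328 + i \sqrt{861}}$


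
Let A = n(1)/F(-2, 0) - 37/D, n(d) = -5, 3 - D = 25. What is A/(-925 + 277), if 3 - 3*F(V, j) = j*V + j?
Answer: 73/14256 ≈ 0.0051206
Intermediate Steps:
D = -22 (D = 3 - 1*25 = 3 - 25 = -22)
F(V, j) = 1 - j/3 - V*j/3 (F(V, j) = 1 - (j*V + j)/3 = 1 - (V*j + j)/3 = 1 - (j + V*j)/3 = 1 + (-j/3 - V*j/3) = 1 - j/3 - V*j/3)
A = -73/22 (A = -5/(1 - ⅓*0 - ⅓*(-2)*0) - 37/(-22) = -5/(1 + 0 + 0) - 37*(-1/22) = -5/1 + 37/22 = -5*1 + 37/22 = -5 + 37/22 = -73/22 ≈ -3.3182)
A/(-925 + 277) = -73/(22*(-925 + 277)) = -73/22/(-648) = -73/22*(-1/648) = 73/14256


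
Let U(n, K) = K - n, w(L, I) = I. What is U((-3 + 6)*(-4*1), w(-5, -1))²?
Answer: 121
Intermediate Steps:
U((-3 + 6)*(-4*1), w(-5, -1))² = (-1 - (-3 + 6)*(-4*1))² = (-1 - 3*(-4))² = (-1 - 1*(-12))² = (-1 + 12)² = 11² = 121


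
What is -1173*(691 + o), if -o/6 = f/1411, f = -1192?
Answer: -67768557/83 ≈ -8.1649e+5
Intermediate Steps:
o = 7152/1411 (o = -(-7152)/1411 = -6*(-1192/1411) = 7152/1411 ≈ 5.0687)
-1173*(691 + o) = -1173*(691 + 7152/1411) = -1173*982153/1411 = -67768557/83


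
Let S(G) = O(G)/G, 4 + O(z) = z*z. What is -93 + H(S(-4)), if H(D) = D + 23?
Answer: -73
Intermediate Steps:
O(z) = -4 + z**2 (O(z) = -4 + z*z = -4 + z**2)
S(G) = (-4 + G**2)/G
H(D) = 23 + D
-93 + H(S(-4)) = -93 + (23 + (-4 - 4/(-4))) = -93 + (23 + (-4 - 4*(-1/4))) = -93 + (23 + (-4 + 1)) = -93 + (23 - 3) = -93 + 20 = -73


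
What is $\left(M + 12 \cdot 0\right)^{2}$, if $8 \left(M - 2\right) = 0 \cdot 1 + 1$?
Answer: $\frac{289}{64} \approx 4.5156$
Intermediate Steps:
$M = \frac{17}{8}$ ($M = 2 + \frac{0 \cdot 1 + 1}{8} = 2 + \frac{0 + 1}{8} = 2 + \frac{1}{8} \cdot 1 = 2 + \frac{1}{8} = \frac{17}{8} \approx 2.125$)
$\left(M + 12 \cdot 0\right)^{2} = \left(\frac{17}{8} + 12 \cdot 0\right)^{2} = \left(\frac{17}{8} + 0\right)^{2} = \left(\frac{17}{8}\right)^{2} = \frac{289}{64}$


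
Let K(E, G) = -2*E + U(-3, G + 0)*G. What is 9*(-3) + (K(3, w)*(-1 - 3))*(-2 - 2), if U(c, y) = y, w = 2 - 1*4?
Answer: -59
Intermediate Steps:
w = -2 (w = 2 - 4 = -2)
K(E, G) = G**2 - 2*E (K(E, G) = -2*E + (G + 0)*G = -2*E + G*G = -2*E + G**2 = G**2 - 2*E)
9*(-3) + (K(3, w)*(-1 - 3))*(-2 - 2) = 9*(-3) + (((-2)**2 - 2*3)*(-1 - 3))*(-2 - 2) = -27 + ((4 - 6)*(-4))*(-4) = -27 - 2*(-4)*(-4) = -27 + 8*(-4) = -27 - 32 = -59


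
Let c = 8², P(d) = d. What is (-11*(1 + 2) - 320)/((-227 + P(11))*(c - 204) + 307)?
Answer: -353/30547 ≈ -0.011556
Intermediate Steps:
c = 64
(-11*(1 + 2) - 320)/((-227 + P(11))*(c - 204) + 307) = (-11*(1 + 2) - 320)/((-227 + 11)*(64 - 204) + 307) = (-11*3 - 320)/(-216*(-140) + 307) = (-33 - 320)/(30240 + 307) = -353/30547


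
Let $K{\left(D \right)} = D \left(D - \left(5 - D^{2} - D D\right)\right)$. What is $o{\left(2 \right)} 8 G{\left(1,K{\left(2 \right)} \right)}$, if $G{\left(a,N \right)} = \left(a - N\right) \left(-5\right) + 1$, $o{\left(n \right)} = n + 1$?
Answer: $1104$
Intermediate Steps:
$o{\left(n \right)} = 1 + n$
$K{\left(D \right)} = D \left(-5 + D + 2 D^{2}\right)$ ($K{\left(D \right)} = D \left(D + \left(\left(D^{2} + D^{2}\right) - 5\right)\right) = D \left(D + \left(2 D^{2} - 5\right)\right) = D \left(D + \left(-5 + 2 D^{2}\right)\right) = D \left(-5 + D + 2 D^{2}\right)$)
$G{\left(a,N \right)} = 1 - 5 a + 5 N$ ($G{\left(a,N \right)} = \left(- 5 a + 5 N\right) + 1 = 1 - 5 a + 5 N$)
$o{\left(2 \right)} 8 G{\left(1,K{\left(2 \right)} \right)} = \left(1 + 2\right) 8 \left(1 - 5 + 5 \cdot 2 \left(-5 + 2 + 2 \cdot 2^{2}\right)\right) = 3 \cdot 8 \left(1 - 5 + 5 \cdot 2 \left(-5 + 2 + 2 \cdot 4\right)\right) = 24 \left(1 - 5 + 5 \cdot 2 \left(-5 + 2 + 8\right)\right) = 24 \left(1 - 5 + 5 \cdot 2 \cdot 5\right) = 24 \left(1 - 5 + 5 \cdot 10\right) = 24 \left(1 - 5 + 50\right) = 24 \cdot 46 = 1104$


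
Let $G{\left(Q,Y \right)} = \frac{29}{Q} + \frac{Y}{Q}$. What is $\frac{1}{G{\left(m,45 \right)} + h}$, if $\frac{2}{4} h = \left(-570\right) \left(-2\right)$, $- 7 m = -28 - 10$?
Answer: $\frac{19}{43579} \approx 0.00043599$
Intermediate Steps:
$m = \frac{38}{7}$ ($m = - \frac{-28 - 10}{7} = \left(- \frac{1}{7}\right) \left(-38\right) = \frac{38}{7} \approx 5.4286$)
$h = 2280$ ($h = 2 \left(\left(-570\right) \left(-2\right)\right) = 2 \cdot 1140 = 2280$)
$\frac{1}{G{\left(m,45 \right)} + h} = \frac{1}{\frac{29 + 45}{\frac{38}{7}} + 2280} = \frac{1}{\frac{7}{38} \cdot 74 + 2280} = \frac{1}{\frac{259}{19} + 2280} = \frac{1}{\frac{43579}{19}} = \frac{19}{43579}$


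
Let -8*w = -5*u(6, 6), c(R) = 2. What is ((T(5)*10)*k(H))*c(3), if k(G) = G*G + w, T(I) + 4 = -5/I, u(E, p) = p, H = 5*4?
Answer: -40375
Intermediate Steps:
H = 20
T(I) = -4 - 5/I
w = 15/4 (w = -(-5)*6/8 = -⅛*(-30) = 15/4 ≈ 3.7500)
k(G) = 15/4 + G² (k(G) = G*G + 15/4 = G² + 15/4 = 15/4 + G²)
((T(5)*10)*k(H))*c(3) = (((-4 - 5/5)*10)*(15/4 + 20²))*2 = (((-4 - 5*⅕)*10)*(15/4 + 400))*2 = (((-4 - 1)*10)*(1615/4))*2 = (-5*10*(1615/4))*2 = -50*1615/4*2 = -40375/2*2 = -40375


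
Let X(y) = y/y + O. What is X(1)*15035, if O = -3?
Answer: -30070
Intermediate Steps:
X(y) = -2 (X(y) = y/y - 3 = 1 - 3 = -2)
X(1)*15035 = -2*15035 = -30070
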